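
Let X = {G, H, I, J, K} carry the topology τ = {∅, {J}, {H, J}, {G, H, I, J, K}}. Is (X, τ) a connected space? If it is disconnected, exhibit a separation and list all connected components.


(X, τ) is connected.

Find clopen sets (U ∈ τ with X ∖ U ∈ τ):
  U = ∅, X ∖ U = {G, H, I, J, K} — both open, so U is clopen.
  U = {G, H, I, J, K}, X ∖ U = ∅ — both open, so U is clopen.
Only trivial clopens (∅ and X) exist, so (X, τ) is connected.
Compute connected components by grouping points that agree on all clopens:
  component: {G, H, I, J, K}


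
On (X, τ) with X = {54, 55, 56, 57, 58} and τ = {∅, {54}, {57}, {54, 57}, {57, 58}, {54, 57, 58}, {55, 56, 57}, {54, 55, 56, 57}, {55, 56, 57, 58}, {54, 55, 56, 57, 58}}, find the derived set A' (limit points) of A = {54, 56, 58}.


A' = {55}

For each x ∈ X, list the open sets U ∈ τ with x ∈ U, then check whether U ∩ (A ∖ {x}) ≠ ∅ for every such U.
  x = 54: open {54} ∋ x has {54} ∩ (A ∖ {54}) = ∅, so x is NOT a limit point.
  x = 55: opens ∋ x are {55, 56, 57}, {54, 55, 56, 57}, {55, 56, 57, 58}, {54, 55, 56, 57, 58}; each meets A ∖ {55}, so x IS a limit point.
  x = 56: open {55, 56, 57} ∋ x has {55, 56, 57} ∩ (A ∖ {56}) = ∅, so x is NOT a limit point.
  x = 57: open {57} ∋ x has {57} ∩ (A ∖ {57}) = ∅, so x is NOT a limit point.
  x = 58: open {57, 58} ∋ x has {57, 58} ∩ (A ∖ {58}) = ∅, so x is NOT a limit point.
Collecting: A' = {55}.


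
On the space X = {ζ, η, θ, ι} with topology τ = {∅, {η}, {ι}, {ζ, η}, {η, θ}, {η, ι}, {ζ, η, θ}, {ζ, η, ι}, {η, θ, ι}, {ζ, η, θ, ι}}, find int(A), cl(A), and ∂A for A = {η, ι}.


int(A) = {η, ι}, cl(A) = {ζ, η, θ, ι}, ∂A = {ζ, θ}.

Closed sets in (X, τ) are complements of opens:
  closed(X, τ) = {∅, {ζ}, {θ}, {ι}, {ζ, θ}, {ζ, ι}, {θ, ι}, {ζ, η, θ}, {ζ, θ, ι}, {ζ, η, θ, ι}}.
int(A) = ⋃ {U ∈ τ : U ⊆ A}. Opens contained in A: ∅, {η}, {ι}, {η, ι}.
Taking the union of these: int(A) = {η, ι}.
cl(A) = ⋂ {C closed : A ⊆ C}. Closed sets containing A: {ζ, η, θ, ι}.
Intersecting these: cl(A) = {ζ, η, θ, ι}.
∂A = cl(A) ∖ int(A) = {ζ, η, θ, ι} ∖ {η, ι} = {ζ, θ}.


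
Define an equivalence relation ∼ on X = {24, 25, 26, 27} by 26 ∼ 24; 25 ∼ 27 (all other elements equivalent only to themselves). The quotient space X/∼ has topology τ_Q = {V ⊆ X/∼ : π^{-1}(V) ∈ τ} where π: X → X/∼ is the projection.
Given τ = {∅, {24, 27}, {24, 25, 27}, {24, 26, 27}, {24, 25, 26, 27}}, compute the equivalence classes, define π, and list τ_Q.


X/∼ = {[24=26], [25=27]}; |τ_Q| = 2.

Equivalence classes: [24=26], [25=27].
Quotient map π: X → X/∼ sends 24 ↦ [24=26], 25 ↦ [25=27], 26 ↦ [24=26], 27 ↦ [25=27].
For each subset V ⊆ X/∼, compute π^{-1}(V) ⊆ X and check whether π^{-1}(V) ∈ τ. V is open in τ_Q iff π^{-1}(V) ∈ τ.
  V = {}: π^{-1}(V) = ∅ ∈ τ ✓.
  V = {[24=26]}: π^{-1}(V) = {24, 26} ∉ τ ✗.
  V = {[25=27]}: π^{-1}(V) = {25, 27} ∉ τ ✗.
  V = {[24=26], [25=27]}: π^{-1}(V) = {24, 25, 26, 27} ∈ τ ✓.
Open sets in the quotient: τ_Q = {{}, {[24=26], [25=27]}} (2 elements).


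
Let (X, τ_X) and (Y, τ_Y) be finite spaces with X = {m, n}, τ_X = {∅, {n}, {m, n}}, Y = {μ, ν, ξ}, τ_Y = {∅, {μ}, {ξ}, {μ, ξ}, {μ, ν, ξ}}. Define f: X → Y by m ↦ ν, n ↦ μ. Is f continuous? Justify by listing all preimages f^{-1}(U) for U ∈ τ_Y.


f IS continuous.

Compute f^{-1}(U) for each U ∈ τ_Y:
  U = ∅: f^{-1}(U) = ∅ ∈ τ_X ✓.
  U = {μ}: f^{-1}(U) = {n} ∈ τ_X ✓.
  U = {ξ}: f^{-1}(U) = ∅ ∈ τ_X ✓.
  U = {μ, ξ}: f^{-1}(U) = {n} ∈ τ_X ✓.
  U = {μ, ν, ξ}: f^{-1}(U) = {m, n} ∈ τ_X ✓.
Every preimage lies in τ_X, so f IS continuous.


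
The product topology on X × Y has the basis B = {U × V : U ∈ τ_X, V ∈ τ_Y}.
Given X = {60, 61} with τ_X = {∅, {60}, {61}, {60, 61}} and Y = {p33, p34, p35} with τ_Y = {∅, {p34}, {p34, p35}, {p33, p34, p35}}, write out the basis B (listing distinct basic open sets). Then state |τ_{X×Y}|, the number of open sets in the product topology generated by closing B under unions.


Basis B = {∅ × ∅, {60} × {p34}, {61} × {p34}, {60} × {p34, p35}, {60, 61} × {p34}, {61} × {p34, p35}, {60} × {p33, p34, p35}, {61} × {p33, p34, p35}, {60, 61} × {p34, p35}, {60, 61} × {p33, p34, p35}}; |τ_{X×Y}| = 16.

Enumerate products U × V with U ∈ τ_X, V ∈ τ_Y (deduplicated):
  ∅ × ∅ = {} (∅)
  {60} × {p34} = {(60,p34)}
  {61} × {p34} = {(61,p34)}
  {60} × {p34, p35} = {(60,p34), (60,p35)}
  {60, 61} × {p34} = {(60,p34), (61,p34)}
  {61} × {p34, p35} = {(61,p34), (61,p35)}
  {60} × {p33, p34, p35} = {(60,p33), (60,p34), (60,p35)}
  {61} × {p33, p34, p35} = {(61,p33), (61,p34), (61,p35)}
  {60, 61} × {p34, p35} = {(60,p34), (60,p35), (61,p34), (61,p35)}
  {60, 61} × {p33, p34, p35} = {(60,p33), (60,p34), (60,p35), (61,p33), (61,p34), (61,p35)}
These 10 distinct sets form the basis B.
Close under arbitrary unions to get τ_{X×Y}; counting gives |τ_{X×Y}| = 16.


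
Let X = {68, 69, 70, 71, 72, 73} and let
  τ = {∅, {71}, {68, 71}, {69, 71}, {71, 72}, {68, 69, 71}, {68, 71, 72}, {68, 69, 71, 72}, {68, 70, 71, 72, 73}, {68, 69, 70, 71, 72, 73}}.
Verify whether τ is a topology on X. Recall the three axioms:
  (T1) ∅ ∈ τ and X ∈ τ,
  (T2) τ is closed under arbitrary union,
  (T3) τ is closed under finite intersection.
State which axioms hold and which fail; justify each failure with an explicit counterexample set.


τ is NOT a topology on X.

Axiom (T1): ∅ ∈ τ? Yes; X ∈ τ? Yes.
Axiom (T2/T3): check pairwise unions and intersections of members of τ.
Counterexample for (T2): {69, 71} ∪ {71, 72} = {69, 71, 72} ∉ τ. Therefore τ is NOT a topology.


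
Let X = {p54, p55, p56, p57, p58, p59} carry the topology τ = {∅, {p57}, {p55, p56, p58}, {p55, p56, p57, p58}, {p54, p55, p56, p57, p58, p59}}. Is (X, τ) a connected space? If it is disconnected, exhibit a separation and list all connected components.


(X, τ) is connected.

Find clopen sets (U ∈ τ with X ∖ U ∈ τ):
  U = ∅, X ∖ U = {p54, p55, p56, p57, p58, p59} — both open, so U is clopen.
  U = {p54, p55, p56, p57, p58, p59}, X ∖ U = ∅ — both open, so U is clopen.
Only trivial clopens (∅ and X) exist, so (X, τ) is connected.
Compute connected components by grouping points that agree on all clopens:
  component: {p54, p55, p56, p57, p58, p59}


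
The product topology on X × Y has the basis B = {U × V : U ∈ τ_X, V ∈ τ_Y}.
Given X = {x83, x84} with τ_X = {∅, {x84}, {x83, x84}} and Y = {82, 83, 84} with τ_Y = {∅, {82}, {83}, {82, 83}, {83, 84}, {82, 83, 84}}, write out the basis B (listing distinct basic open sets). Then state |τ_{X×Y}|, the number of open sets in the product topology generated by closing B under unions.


Basis B = {∅ × ∅, {x84} × {82}, {x84} × {83}, {x83, x84} × {82}, {x83, x84} × {83}, {x84} × {82, 83}, {x84} × {83, 84}, {x84} × {82, 83, 84}, {x83, x84} × {82, 83}, {x83, x84} × {83, 84}, {x83, x84} × {82, 83, 84}}; |τ_{X×Y}| = 18.

Enumerate products U × V with U ∈ τ_X, V ∈ τ_Y (deduplicated):
  ∅ × ∅ = {} (∅)
  {x84} × {82} = {(x84,82)}
  {x84} × {83} = {(x84,83)}
  {x83, x84} × {82} = {(x83,82), (x84,82)}
  {x83, x84} × {83} = {(x83,83), (x84,83)}
  {x84} × {82, 83} = {(x84,82), (x84,83)}
  {x84} × {83, 84} = {(x84,83), (x84,84)}
  {x84} × {82, 83, 84} = {(x84,82), (x84,83), (x84,84)}
  {x83, x84} × {82, 83} = {(x83,82), (x83,83), (x84,82), (x84,83)}
  {x83, x84} × {83, 84} = {(x83,83), (x83,84), (x84,83), (x84,84)}
  {x83, x84} × {82, 83, 84} = {(x83,82), (x83,83), (x83,84), (x84,82), (x84,83), (x84,84)}
These 11 distinct sets form the basis B.
Close under arbitrary unions to get τ_{X×Y}; counting gives |τ_{X×Y}| = 18.


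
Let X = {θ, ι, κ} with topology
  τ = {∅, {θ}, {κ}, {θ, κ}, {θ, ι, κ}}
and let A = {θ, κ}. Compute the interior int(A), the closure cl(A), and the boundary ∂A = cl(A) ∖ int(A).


int(A) = {θ, κ}, cl(A) = {θ, ι, κ}, ∂A = {ι}.

Closed sets in (X, τ) are complements of opens:
  closed(X, τ) = {∅, {ι}, {θ, ι}, {ι, κ}, {θ, ι, κ}}.
int(A) = ⋃ {U ∈ τ : U ⊆ A}. Opens contained in A: ∅, {θ}, {κ}, {θ, κ}.
Taking the union of these: int(A) = {θ, κ}.
cl(A) = ⋂ {C closed : A ⊆ C}. Closed sets containing A: {θ, ι, κ}.
Intersecting these: cl(A) = {θ, ι, κ}.
∂A = cl(A) ∖ int(A) = {θ, ι, κ} ∖ {θ, κ} = {ι}.


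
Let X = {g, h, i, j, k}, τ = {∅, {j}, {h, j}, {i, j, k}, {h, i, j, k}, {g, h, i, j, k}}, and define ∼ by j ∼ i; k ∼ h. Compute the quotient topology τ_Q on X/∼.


X/∼ = {[g], [h=k], [i=j]}; |τ_Q| = 3.

Equivalence classes: [g], [h=k], [i=j].
Quotient map π: X → X/∼ sends g ↦ [g], h ↦ [h=k], i ↦ [i=j], j ↦ [i=j], k ↦ [h=k].
For each subset V ⊆ X/∼, compute π^{-1}(V) ⊆ X and check whether π^{-1}(V) ∈ τ. V is open in τ_Q iff π^{-1}(V) ∈ τ.
  V = {}: π^{-1}(V) = ∅ ∈ τ ✓.
  V = {[g]}: π^{-1}(V) = {g} ∉ τ ✗.
  V = {[h=k]}: π^{-1}(V) = {h, k} ∉ τ ✗.
  V = {[g], [h=k]}: π^{-1}(V) = {g, h, k} ∉ τ ✗.
  V = {[i=j]}: π^{-1}(V) = {i, j} ∉ τ ✗.
  V = {[g], [i=j]}: π^{-1}(V) = {g, i, j} ∉ τ ✗.
  V = {[h=k], [i=j]}: π^{-1}(V) = {h, i, j, k} ∈ τ ✓.
  V = {[g], [h=k], [i=j]}: π^{-1}(V) = {g, h, i, j, k} ∈ τ ✓.
Open sets in the quotient: τ_Q = {{}, {[h=k], [i=j]}, {[g], [h=k], [i=j]}} (3 elements).


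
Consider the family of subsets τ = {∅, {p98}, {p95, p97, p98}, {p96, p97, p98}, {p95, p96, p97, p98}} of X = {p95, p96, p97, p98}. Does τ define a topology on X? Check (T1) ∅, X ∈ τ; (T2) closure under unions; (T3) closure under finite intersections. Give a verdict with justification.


τ is NOT a topology on X.

Axiom (T1): ∅ ∈ τ? Yes; X ∈ τ? Yes.
Axiom (T2/T3): check pairwise unions and intersections of members of τ.
Counterexample for (T3): {p95, p97, p98} ∩ {p96, p97, p98} = {p97, p98} ∉ τ. Therefore τ is NOT a topology.


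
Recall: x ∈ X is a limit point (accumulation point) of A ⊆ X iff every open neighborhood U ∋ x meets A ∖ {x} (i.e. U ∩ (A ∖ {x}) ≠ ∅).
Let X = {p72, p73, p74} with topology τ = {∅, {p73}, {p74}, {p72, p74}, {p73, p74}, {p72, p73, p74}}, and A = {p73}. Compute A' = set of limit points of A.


A' = ∅

For each x ∈ X, list the open sets U ∈ τ with x ∈ U, then check whether U ∩ (A ∖ {x}) ≠ ∅ for every such U.
  x = p72: open {p72, p74} ∋ x has {p72, p74} ∩ (A ∖ {p72}) = ∅, so x is NOT a limit point.
  x = p73: open {p73} ∋ x has {p73} ∩ (A ∖ {p73}) = ∅, so x is NOT a limit point.
  x = p74: open {p74} ∋ x has {p74} ∩ (A ∖ {p74}) = ∅, so x is NOT a limit point.
Collecting: A' = ∅.


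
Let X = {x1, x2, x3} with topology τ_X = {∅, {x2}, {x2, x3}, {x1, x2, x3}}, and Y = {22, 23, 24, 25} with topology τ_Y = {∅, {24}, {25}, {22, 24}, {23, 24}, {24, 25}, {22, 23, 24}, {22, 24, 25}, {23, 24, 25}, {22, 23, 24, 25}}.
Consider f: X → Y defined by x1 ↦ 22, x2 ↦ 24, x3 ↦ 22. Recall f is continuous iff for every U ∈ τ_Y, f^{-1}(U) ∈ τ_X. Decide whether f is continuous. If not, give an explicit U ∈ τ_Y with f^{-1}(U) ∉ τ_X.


f IS continuous.

Compute f^{-1}(U) for each U ∈ τ_Y:
  U = ∅: f^{-1}(U) = ∅ ∈ τ_X ✓.
  U = {24}: f^{-1}(U) = {x2} ∈ τ_X ✓.
  U = {25}: f^{-1}(U) = ∅ ∈ τ_X ✓.
  U = {22, 24}: f^{-1}(U) = {x1, x2, x3} ∈ τ_X ✓.
  U = {23, 24}: f^{-1}(U) = {x2} ∈ τ_X ✓.
  U = {24, 25}: f^{-1}(U) = {x2} ∈ τ_X ✓.
  U = {22, 23, 24}: f^{-1}(U) = {x1, x2, x3} ∈ τ_X ✓.
  U = {22, 24, 25}: f^{-1}(U) = {x1, x2, x3} ∈ τ_X ✓.
  U = {23, 24, 25}: f^{-1}(U) = {x2} ∈ τ_X ✓.
  U = {22, 23, 24, 25}: f^{-1}(U) = {x1, x2, x3} ∈ τ_X ✓.
Every preimage lies in τ_X, so f IS continuous.


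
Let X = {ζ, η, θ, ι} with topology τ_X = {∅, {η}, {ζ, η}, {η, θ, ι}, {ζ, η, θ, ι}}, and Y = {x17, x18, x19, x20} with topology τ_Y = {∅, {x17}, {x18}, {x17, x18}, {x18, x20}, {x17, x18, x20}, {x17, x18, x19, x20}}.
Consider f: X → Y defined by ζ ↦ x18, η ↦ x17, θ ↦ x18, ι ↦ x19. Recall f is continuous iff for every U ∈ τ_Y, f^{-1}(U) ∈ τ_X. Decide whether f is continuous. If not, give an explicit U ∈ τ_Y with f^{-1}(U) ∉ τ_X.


f is NOT continuous.

Compute f^{-1}(U) for each U ∈ τ_Y:
  U = ∅: f^{-1}(U) = ∅ ∈ τ_X ✓.
  U = {x17}: f^{-1}(U) = {η} ∈ τ_X ✓.
  U = {x18}: f^{-1}(U) = {ζ, θ} ∉ τ_X ✗.
  U = {x17, x18}: f^{-1}(U) = {ζ, η, θ} ∉ τ_X ✗.
  U = {x18, x20}: f^{-1}(U) = {ζ, θ} ∉ τ_X ✗.
  U = {x17, x18, x20}: f^{-1}(U) = {ζ, η, θ} ∉ τ_X ✗.
  U = {x17, x18, x19, x20}: f^{-1}(U) = {ζ, η, θ, ι} ∈ τ_X ✓.
Found U = {x18} with f^{-1}(U) = {ζ, θ} not in τ_X. Therefore f is NOT continuous.


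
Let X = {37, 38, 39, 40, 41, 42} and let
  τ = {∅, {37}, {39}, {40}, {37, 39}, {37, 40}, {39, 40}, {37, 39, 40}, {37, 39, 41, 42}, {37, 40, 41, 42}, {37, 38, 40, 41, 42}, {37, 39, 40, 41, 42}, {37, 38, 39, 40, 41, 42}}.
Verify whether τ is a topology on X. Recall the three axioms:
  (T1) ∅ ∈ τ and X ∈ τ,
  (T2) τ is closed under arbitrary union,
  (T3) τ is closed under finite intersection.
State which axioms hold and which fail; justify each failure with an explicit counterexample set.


τ is NOT a topology on X.

Axiom (T1): ∅ ∈ τ? Yes; X ∈ τ? Yes.
Axiom (T2/T3): check pairwise unions and intersections of members of τ.
Counterexample for (T3): {37, 39, 41, 42} ∩ {37, 40, 41, 42} = {37, 41, 42} ∉ τ. Therefore τ is NOT a topology.


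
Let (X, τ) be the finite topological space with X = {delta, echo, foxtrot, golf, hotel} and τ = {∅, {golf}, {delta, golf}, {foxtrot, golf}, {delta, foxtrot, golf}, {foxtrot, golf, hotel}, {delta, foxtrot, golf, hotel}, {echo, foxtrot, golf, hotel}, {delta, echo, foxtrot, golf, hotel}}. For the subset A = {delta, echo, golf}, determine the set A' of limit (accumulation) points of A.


A' = {delta, echo, foxtrot, hotel}

For each x ∈ X, list the open sets U ∈ τ with x ∈ U, then check whether U ∩ (A ∖ {x}) ≠ ∅ for every such U.
  x = delta: opens ∋ x are {delta, golf}, {delta, foxtrot, golf}, {delta, foxtrot, golf, hotel}, {delta, echo, foxtrot, golf, hotel}; each meets A ∖ {delta}, so x IS a limit point.
  x = echo: opens ∋ x are {echo, foxtrot, golf, hotel}, {delta, echo, foxtrot, golf, hotel}; each meets A ∖ {echo}, so x IS a limit point.
  x = foxtrot: opens ∋ x are {foxtrot, golf}, {delta, foxtrot, golf}, {foxtrot, golf, hotel}, {delta, foxtrot, golf, hotel}, {echo, foxtrot, golf, hotel}, {delta, echo, foxtrot, golf, hotel}; each meets A ∖ {foxtrot}, so x IS a limit point.
  x = golf: open {golf} ∋ x has {golf} ∩ (A ∖ {golf}) = ∅, so x is NOT a limit point.
  x = hotel: opens ∋ x are {foxtrot, golf, hotel}, {delta, foxtrot, golf, hotel}, {echo, foxtrot, golf, hotel}, {delta, echo, foxtrot, golf, hotel}; each meets A ∖ {hotel}, so x IS a limit point.
Collecting: A' = {delta, echo, foxtrot, hotel}.


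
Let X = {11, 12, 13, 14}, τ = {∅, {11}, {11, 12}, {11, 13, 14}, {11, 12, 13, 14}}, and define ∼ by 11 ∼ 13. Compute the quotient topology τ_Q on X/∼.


X/∼ = {[11=13], [12], [14]}; |τ_Q| = 3.

Equivalence classes: [11=13], [12], [14].
Quotient map π: X → X/∼ sends 11 ↦ [11=13], 12 ↦ [12], 13 ↦ [11=13], 14 ↦ [14].
For each subset V ⊆ X/∼, compute π^{-1}(V) ⊆ X and check whether π^{-1}(V) ∈ τ. V is open in τ_Q iff π^{-1}(V) ∈ τ.
  V = {}: π^{-1}(V) = ∅ ∈ τ ✓.
  V = {[11=13]}: π^{-1}(V) = {11, 13} ∉ τ ✗.
  V = {[12]}: π^{-1}(V) = {12} ∉ τ ✗.
  V = {[11=13], [12]}: π^{-1}(V) = {11, 12, 13} ∉ τ ✗.
  V = {[14]}: π^{-1}(V) = {14} ∉ τ ✗.
  V = {[11=13], [14]}: π^{-1}(V) = {11, 13, 14} ∈ τ ✓.
  V = {[12], [14]}: π^{-1}(V) = {12, 14} ∉ τ ✗.
  V = {[11=13], [12], [14]}: π^{-1}(V) = {11, 12, 13, 14} ∈ τ ✓.
Open sets in the quotient: τ_Q = {{}, {[11=13], [14]}, {[11=13], [12], [14]}} (3 elements).


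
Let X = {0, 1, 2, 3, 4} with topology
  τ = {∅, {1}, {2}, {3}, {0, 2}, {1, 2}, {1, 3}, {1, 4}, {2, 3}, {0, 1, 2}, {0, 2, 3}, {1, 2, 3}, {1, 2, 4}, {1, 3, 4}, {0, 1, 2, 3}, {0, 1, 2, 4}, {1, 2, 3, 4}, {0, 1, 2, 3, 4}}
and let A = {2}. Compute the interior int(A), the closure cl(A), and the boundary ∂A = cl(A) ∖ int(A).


int(A) = {2}, cl(A) = {0, 2}, ∂A = {0}.

Closed sets in (X, τ) are complements of opens:
  closed(X, τ) = {∅, {0}, {3}, {4}, {0, 2}, {0, 3}, {0, 4}, {1, 4}, {3, 4}, {0, 1, 4}, {0, 2, 3}, {0, 2, 4}, {0, 3, 4}, {1, 3, 4}, {0, 1, 2, 4}, {0, 1, 3, 4}, {0, 2, 3, 4}, {0, 1, 2, 3, 4}}.
int(A) = ⋃ {U ∈ τ : U ⊆ A}. Opens contained in A: ∅, {2}.
Taking the union of these: int(A) = {2}.
cl(A) = ⋂ {C closed : A ⊆ C}. Closed sets containing A: {0, 2}, {0, 2, 3}, {0, 2, 4}, {0, 1, 2, 4}, {0, 2, 3, 4}, {0, 1, 2, 3, 4}.
Intersecting these: cl(A) = {0, 2}.
∂A = cl(A) ∖ int(A) = {0, 2} ∖ {2} = {0}.


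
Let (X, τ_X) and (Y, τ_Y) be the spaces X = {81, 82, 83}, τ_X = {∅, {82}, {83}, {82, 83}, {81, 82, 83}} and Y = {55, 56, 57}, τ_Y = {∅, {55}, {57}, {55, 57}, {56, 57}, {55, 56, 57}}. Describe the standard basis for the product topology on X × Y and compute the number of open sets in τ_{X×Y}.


Basis B = {∅ × ∅, {82} × {55}, {82} × {57}, {83} × {55}, {83} × {57}, {82} × {55, 57}, {82, 83} × {55}, {82} × {56, 57}, {82, 83} × {57}, {83} × {55, 57}, {83} × {56, 57}, {81, 82, 83} × {55}, {81, 82, 83} × {57}, {82} × {55, 56, 57}, {83} × {55, 56, 57}, {82, 83} × {55, 57}, {82, 83} × {56, 57}, {81, 82, 83} × {55, 57}, {81, 82, 83} × {56, 57}, {82, 83} × {55, 56, 57}, {81, 82, 83} × {55, 56, 57}}; |τ_{X×Y}| = 70.

Enumerate products U × V with U ∈ τ_X, V ∈ τ_Y (deduplicated):
  ∅ × ∅ = {} (∅)
  {82} × {55} = {(82,55)}
  {82} × {57} = {(82,57)}
  {83} × {55} = {(83,55)}
  {83} × {57} = {(83,57)}
  {82} × {55, 57} = {(82,55), (82,57)}
  {82, 83} × {55} = {(82,55), (83,55)}
  {82} × {56, 57} = {(82,56), (82,57)}
  {82, 83} × {57} = {(82,57), (83,57)}
  {83} × {55, 57} = {(83,55), (83,57)}
  {83} × {56, 57} = {(83,56), (83,57)}
  {81, 82, 83} × {55} = {(81,55), (82,55), (83,55)}
  {81, 82, 83} × {57} = {(81,57), (82,57), (83,57)}
  {82} × {55, 56, 57} = {(82,55), (82,56), (82,57)}
  {83} × {55, 56, 57} = {(83,55), (83,56), (83,57)}
  {82, 83} × {55, 57} = {(82,55), (82,57), (83,55), (83,57)}
  {82, 83} × {56, 57} = {(82,56), (82,57), (83,56), (83,57)}
  {81, 82, 83} × {55, 57} = {(81,55), (81,57), (82,55), (82,57), (83,55), (83,57)}
  {81, 82, 83} × {56, 57} = {(81,56), (81,57), (82,56), (82,57), (83,56), (83,57)}
  {82, 83} × {55, 56, 57} = {(82,55), (82,56), (82,57), (83,55), (83,56), (83,57)}
  {81, 82, 83} × {55, 56, 57} = {(81,55), (81,56), (81,57), (82,55), (82,56), (82,57), (83,55), (83,56), (83,57)}
These 21 distinct sets form the basis B.
Close under arbitrary unions to get τ_{X×Y}; counting gives |τ_{X×Y}| = 70.


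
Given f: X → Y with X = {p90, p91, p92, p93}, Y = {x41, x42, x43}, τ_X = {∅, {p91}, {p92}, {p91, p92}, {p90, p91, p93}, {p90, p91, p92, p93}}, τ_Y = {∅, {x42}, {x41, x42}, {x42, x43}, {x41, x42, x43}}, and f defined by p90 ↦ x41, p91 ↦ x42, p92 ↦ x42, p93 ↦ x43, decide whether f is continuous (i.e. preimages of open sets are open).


f is NOT continuous.

Compute f^{-1}(U) for each U ∈ τ_Y:
  U = ∅: f^{-1}(U) = ∅ ∈ τ_X ✓.
  U = {x42}: f^{-1}(U) = {p91, p92} ∈ τ_X ✓.
  U = {x41, x42}: f^{-1}(U) = {p90, p91, p92} ∉ τ_X ✗.
  U = {x42, x43}: f^{-1}(U) = {p91, p92, p93} ∉ τ_X ✗.
  U = {x41, x42, x43}: f^{-1}(U) = {p90, p91, p92, p93} ∈ τ_X ✓.
Found U = {x41, x42} with f^{-1}(U) = {p90, p91, p92} not in τ_X. Therefore f is NOT continuous.


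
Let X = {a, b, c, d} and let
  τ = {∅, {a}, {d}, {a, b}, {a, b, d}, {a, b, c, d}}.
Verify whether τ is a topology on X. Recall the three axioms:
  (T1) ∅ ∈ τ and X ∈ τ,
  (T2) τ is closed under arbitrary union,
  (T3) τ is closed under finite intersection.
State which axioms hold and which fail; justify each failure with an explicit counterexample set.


τ is NOT a topology on X.

Axiom (T1): ∅ ∈ τ? Yes; X ∈ τ? Yes.
Axiom (T2/T3): check pairwise unions and intersections of members of τ.
Counterexample for (T2): {a} ∪ {d} = {a, d} ∉ τ. Therefore τ is NOT a topology.


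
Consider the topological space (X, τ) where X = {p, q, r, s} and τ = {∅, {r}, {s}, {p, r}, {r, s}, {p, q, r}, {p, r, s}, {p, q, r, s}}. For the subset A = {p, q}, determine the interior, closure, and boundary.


int(A) = ∅, cl(A) = {p, q}, ∂A = {p, q}.

Closed sets in (X, τ) are complements of opens:
  closed(X, τ) = {∅, {q}, {s}, {p, q}, {q, s}, {p, q, r}, {p, q, s}, {p, q, r, s}}.
int(A) = ⋃ {U ∈ τ : U ⊆ A}. Opens contained in A: ∅.
Taking the union of these: int(A) = ∅.
cl(A) = ⋂ {C closed : A ⊆ C}. Closed sets containing A: {p, q}, {p, q, r}, {p, q, s}, {p, q, r, s}.
Intersecting these: cl(A) = {p, q}.
∂A = cl(A) ∖ int(A) = {p, q} ∖ ∅ = {p, q}.


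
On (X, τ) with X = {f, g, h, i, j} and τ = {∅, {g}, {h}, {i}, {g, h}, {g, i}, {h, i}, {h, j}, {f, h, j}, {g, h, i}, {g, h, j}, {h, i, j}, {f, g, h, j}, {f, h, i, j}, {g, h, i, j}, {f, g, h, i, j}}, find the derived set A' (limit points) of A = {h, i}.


A' = {f, j}

For each x ∈ X, list the open sets U ∈ τ with x ∈ U, then check whether U ∩ (A ∖ {x}) ≠ ∅ for every such U.
  x = f: opens ∋ x are {f, h, j}, {f, g, h, j}, {f, h, i, j}, {f, g, h, i, j}; each meets A ∖ {f}, so x IS a limit point.
  x = g: open {g} ∋ x has {g} ∩ (A ∖ {g}) = ∅, so x is NOT a limit point.
  x = h: open {h} ∋ x has {h} ∩ (A ∖ {h}) = ∅, so x is NOT a limit point.
  x = i: open {i} ∋ x has {i} ∩ (A ∖ {i}) = ∅, so x is NOT a limit point.
  x = j: opens ∋ x are {h, j}, {f, h, j}, {g, h, j}, {h, i, j}, {f, g, h, j}, {f, h, i, j}, {g, h, i, j}, {f, g, h, i, j}; each meets A ∖ {j}, so x IS a limit point.
Collecting: A' = {f, j}.


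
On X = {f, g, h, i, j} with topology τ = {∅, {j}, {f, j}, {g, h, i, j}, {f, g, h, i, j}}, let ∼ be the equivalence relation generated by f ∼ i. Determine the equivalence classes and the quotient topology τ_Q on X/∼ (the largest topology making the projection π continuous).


X/∼ = {[f=i], [g], [h], [j]}; |τ_Q| = 3.

Equivalence classes: [f=i], [g], [h], [j].
Quotient map π: X → X/∼ sends f ↦ [f=i], g ↦ [g], h ↦ [h], i ↦ [f=i], j ↦ [j].
For each subset V ⊆ X/∼, compute π^{-1}(V) ⊆ X and check whether π^{-1}(V) ∈ τ. V is open in τ_Q iff π^{-1}(V) ∈ τ.
  V = {}: π^{-1}(V) = ∅ ∈ τ ✓.
  V = {[f=i]}: π^{-1}(V) = {f, i} ∉ τ ✗.
  V = {[g]}: π^{-1}(V) = {g} ∉ τ ✗.
  V = {[f=i], [g]}: π^{-1}(V) = {f, g, i} ∉ τ ✗.
  V = {[h]}: π^{-1}(V) = {h} ∉ τ ✗.
  V = {[f=i], [h]}: π^{-1}(V) = {f, h, i} ∉ τ ✗.
  V = {[g], [h]}: π^{-1}(V) = {g, h} ∉ τ ✗.
  V = {[f=i], [g], [h]}: π^{-1}(V) = {f, g, h, i} ∉ τ ✗.
  V = {[j]}: π^{-1}(V) = {j} ∈ τ ✓.
  V = {[f=i], [j]}: π^{-1}(V) = {f, i, j} ∉ τ ✗.
  V = {[g], [j]}: π^{-1}(V) = {g, j} ∉ τ ✗.
  V = {[f=i], [g], [j]}: π^{-1}(V) = {f, g, i, j} ∉ τ ✗.
  V = {[h], [j]}: π^{-1}(V) = {h, j} ∉ τ ✗.
  V = {[f=i], [h], [j]}: π^{-1}(V) = {f, h, i, j} ∉ τ ✗.
  V = {[g], [h], [j]}: π^{-1}(V) = {g, h, j} ∉ τ ✗.
  V = {[f=i], [g], [h], [j]}: π^{-1}(V) = {f, g, h, i, j} ∈ τ ✓.
Open sets in the quotient: τ_Q = {{}, {[j]}, {[f=i], [g], [h], [j]}} (3 elements).


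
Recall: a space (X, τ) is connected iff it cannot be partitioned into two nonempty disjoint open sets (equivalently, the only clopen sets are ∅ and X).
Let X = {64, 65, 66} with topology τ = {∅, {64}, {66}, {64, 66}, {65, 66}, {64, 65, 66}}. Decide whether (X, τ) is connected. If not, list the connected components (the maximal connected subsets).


(X, τ) is disconnected; components = [{64}, {65, 66}].

Find clopen sets (U ∈ τ with X ∖ U ∈ τ):
  U = ∅, X ∖ U = {64, 65, 66} — both open, so U is clopen.
  U = {64}, X ∖ U = {65, 66} — both open, so U is clopen.
  U = {65, 66}, X ∖ U = {64} — both open, so U is clopen.
  U = {64, 65, 66}, X ∖ U = ∅ — both open, so U is clopen.
Nontrivial clopen(s) exist: e.g. {64}. So (X, τ) is disconnected.
Compute connected components by grouping points that agree on all clopens:
  component: {64}
  component: {65, 66}


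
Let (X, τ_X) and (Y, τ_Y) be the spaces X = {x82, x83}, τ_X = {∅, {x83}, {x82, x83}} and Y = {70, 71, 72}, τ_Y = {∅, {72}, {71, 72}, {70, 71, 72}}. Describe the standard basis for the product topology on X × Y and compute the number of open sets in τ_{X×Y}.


Basis B = {∅ × ∅, {x83} × {72}, {x82, x83} × {72}, {x83} × {71, 72}, {x83} × {70, 71, 72}, {x82, x83} × {71, 72}, {x82, x83} × {70, 71, 72}}; |τ_{X×Y}| = 10.

Enumerate products U × V with U ∈ τ_X, V ∈ τ_Y (deduplicated):
  ∅ × ∅ = {} (∅)
  {x83} × {72} = {(x83,72)}
  {x82, x83} × {72} = {(x82,72), (x83,72)}
  {x83} × {71, 72} = {(x83,71), (x83,72)}
  {x83} × {70, 71, 72} = {(x83,70), (x83,71), (x83,72)}
  {x82, x83} × {71, 72} = {(x82,71), (x82,72), (x83,71), (x83,72)}
  {x82, x83} × {70, 71, 72} = {(x82,70), (x82,71), (x82,72), (x83,70), (x83,71), (x83,72)}
These 7 distinct sets form the basis B.
Close under arbitrary unions to get τ_{X×Y}; counting gives |τ_{X×Y}| = 10.


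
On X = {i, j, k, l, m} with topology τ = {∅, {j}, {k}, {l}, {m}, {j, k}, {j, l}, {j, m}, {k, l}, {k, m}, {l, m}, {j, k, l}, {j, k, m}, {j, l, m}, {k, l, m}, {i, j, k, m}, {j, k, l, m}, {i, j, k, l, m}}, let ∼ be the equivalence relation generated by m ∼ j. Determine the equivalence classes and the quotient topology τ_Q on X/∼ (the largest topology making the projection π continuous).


X/∼ = {[i], [j=m], [k], [l]}; |τ_Q| = 10.

Equivalence classes: [i], [j=m], [k], [l].
Quotient map π: X → X/∼ sends i ↦ [i], j ↦ [j=m], k ↦ [k], l ↦ [l], m ↦ [j=m].
For each subset V ⊆ X/∼, compute π^{-1}(V) ⊆ X and check whether π^{-1}(V) ∈ τ. V is open in τ_Q iff π^{-1}(V) ∈ τ.
  V = {}: π^{-1}(V) = ∅ ∈ τ ✓.
  V = {[i]}: π^{-1}(V) = {i} ∉ τ ✗.
  V = {[j=m]}: π^{-1}(V) = {j, m} ∈ τ ✓.
  V = {[i], [j=m]}: π^{-1}(V) = {i, j, m} ∉ τ ✗.
  V = {[k]}: π^{-1}(V) = {k} ∈ τ ✓.
  V = {[i], [k]}: π^{-1}(V) = {i, k} ∉ τ ✗.
  V = {[j=m], [k]}: π^{-1}(V) = {j, k, m} ∈ τ ✓.
  V = {[i], [j=m], [k]}: π^{-1}(V) = {i, j, k, m} ∈ τ ✓.
  V = {[l]}: π^{-1}(V) = {l} ∈ τ ✓.
  V = {[i], [l]}: π^{-1}(V) = {i, l} ∉ τ ✗.
  V = {[j=m], [l]}: π^{-1}(V) = {j, l, m} ∈ τ ✓.
  V = {[i], [j=m], [l]}: π^{-1}(V) = {i, j, l, m} ∉ τ ✗.
  V = {[k], [l]}: π^{-1}(V) = {k, l} ∈ τ ✓.
  V = {[i], [k], [l]}: π^{-1}(V) = {i, k, l} ∉ τ ✗.
  V = {[j=m], [k], [l]}: π^{-1}(V) = {j, k, l, m} ∈ τ ✓.
  V = {[i], [j=m], [k], [l]}: π^{-1}(V) = {i, j, k, l, m} ∈ τ ✓.
Open sets in the quotient: τ_Q = {{}, {[j=m]}, {[k]}, {[j=m], [k]}, {[i], [j=m], [k]}, {[l]}, {[j=m], [l]}, {[k], [l]}, {[j=m], [k], [l]}, {[i], [j=m], [k], [l]}} (10 elements).


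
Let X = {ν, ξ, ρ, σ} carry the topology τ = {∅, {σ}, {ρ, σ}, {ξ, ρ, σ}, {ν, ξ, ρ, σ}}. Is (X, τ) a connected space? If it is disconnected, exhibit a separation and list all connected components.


(X, τ) is connected.

Find clopen sets (U ∈ τ with X ∖ U ∈ τ):
  U = ∅, X ∖ U = {ν, ξ, ρ, σ} — both open, so U is clopen.
  U = {ν, ξ, ρ, σ}, X ∖ U = ∅ — both open, so U is clopen.
Only trivial clopens (∅ and X) exist, so (X, τ) is connected.
Compute connected components by grouping points that agree on all clopens:
  component: {ν, ξ, ρ, σ}


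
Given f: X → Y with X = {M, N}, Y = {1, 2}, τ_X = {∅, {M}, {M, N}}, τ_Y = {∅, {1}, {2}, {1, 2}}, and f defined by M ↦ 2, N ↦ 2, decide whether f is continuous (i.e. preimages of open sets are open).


f IS continuous.

Compute f^{-1}(U) for each U ∈ τ_Y:
  U = ∅: f^{-1}(U) = ∅ ∈ τ_X ✓.
  U = {1}: f^{-1}(U) = ∅ ∈ τ_X ✓.
  U = {2}: f^{-1}(U) = {M, N} ∈ τ_X ✓.
  U = {1, 2}: f^{-1}(U) = {M, N} ∈ τ_X ✓.
Every preimage lies in τ_X, so f IS continuous.


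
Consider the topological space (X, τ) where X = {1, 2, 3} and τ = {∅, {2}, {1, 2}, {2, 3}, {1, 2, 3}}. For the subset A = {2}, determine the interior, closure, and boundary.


int(A) = {2}, cl(A) = {1, 2, 3}, ∂A = {1, 3}.

Closed sets in (X, τ) are complements of opens:
  closed(X, τ) = {∅, {1}, {3}, {1, 3}, {1, 2, 3}}.
int(A) = ⋃ {U ∈ τ : U ⊆ A}. Opens contained in A: ∅, {2}.
Taking the union of these: int(A) = {2}.
cl(A) = ⋂ {C closed : A ⊆ C}. Closed sets containing A: {1, 2, 3}.
Intersecting these: cl(A) = {1, 2, 3}.
∂A = cl(A) ∖ int(A) = {1, 2, 3} ∖ {2} = {1, 3}.


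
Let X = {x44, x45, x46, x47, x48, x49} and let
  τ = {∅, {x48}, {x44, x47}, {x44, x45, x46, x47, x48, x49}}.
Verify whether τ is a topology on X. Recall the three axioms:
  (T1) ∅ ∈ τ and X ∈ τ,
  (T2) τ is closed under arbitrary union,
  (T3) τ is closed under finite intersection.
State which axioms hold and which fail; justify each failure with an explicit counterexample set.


τ is NOT a topology on X.

Axiom (T1): ∅ ∈ τ? Yes; X ∈ τ? Yes.
Axiom (T2/T3): check pairwise unions and intersections of members of τ.
Counterexample for (T2): {x48} ∪ {x44, x47} = {x44, x47, x48} ∉ τ. Therefore τ is NOT a topology.


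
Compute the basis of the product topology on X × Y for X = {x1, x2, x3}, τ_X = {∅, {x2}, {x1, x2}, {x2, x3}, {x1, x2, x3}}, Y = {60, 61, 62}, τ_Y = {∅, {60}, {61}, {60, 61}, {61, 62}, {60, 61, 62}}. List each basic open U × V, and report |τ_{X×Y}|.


Basis B = {∅ × ∅, {x2} × {60}, {x2} × {61}, {x1, x2} × {60}, {x1, x2} × {61}, {x2} × {60, 61}, {x2, x3} × {60}, {x2} × {61, 62}, {x2, x3} × {61}, {x1, x2, x3} × {60}, {x1, x2, x3} × {61}, {x2} × {60, 61, 62}, {x1, x2} × {60, 61}, {x1, x2} × {61, 62}, {x2, x3} × {60, 61}, {x2, x3} × {61, 62}, {x1, x2} × {60, 61, 62}, {x1, x2, x3} × {60, 61}, {x1, x2, x3} × {61, 62}, {x2, x3} × {60, 61, 62}, {x1, x2, x3} × {60, 61, 62}}; |τ_{X×Y}| = 70.

Enumerate products U × V with U ∈ τ_X, V ∈ τ_Y (deduplicated):
  ∅ × ∅ = {} (∅)
  {x2} × {60} = {(x2,60)}
  {x2} × {61} = {(x2,61)}
  {x1, x2} × {60} = {(x1,60), (x2,60)}
  {x1, x2} × {61} = {(x1,61), (x2,61)}
  {x2} × {60, 61} = {(x2,60), (x2,61)}
  {x2, x3} × {60} = {(x2,60), (x3,60)}
  {x2} × {61, 62} = {(x2,61), (x2,62)}
  {x2, x3} × {61} = {(x2,61), (x3,61)}
  {x1, x2, x3} × {60} = {(x1,60), (x2,60), (x3,60)}
  {x1, x2, x3} × {61} = {(x1,61), (x2,61), (x3,61)}
  {x2} × {60, 61, 62} = {(x2,60), (x2,61), (x2,62)}
  {x1, x2} × {60, 61} = {(x1,60), (x1,61), (x2,60), (x2,61)}
  {x1, x2} × {61, 62} = {(x1,61), (x1,62), (x2,61), (x2,62)}
  {x2, x3} × {60, 61} = {(x2,60), (x2,61), (x3,60), (x3,61)}
  {x2, x3} × {61, 62} = {(x2,61), (x2,62), (x3,61), (x3,62)}
  {x1, x2} × {60, 61, 62} = {(x1,60), (x1,61), (x1,62), (x2,60), (x2,61), (x2,62)}
  {x1, x2, x3} × {60, 61} = {(x1,60), (x1,61), (x2,60), (x2,61), (x3,60), (x3,61)}
  {x1, x2, x3} × {61, 62} = {(x1,61), (x1,62), (x2,61), (x2,62), (x3,61), (x3,62)}
  {x2, x3} × {60, 61, 62} = {(x2,60), (x2,61), (x2,62), (x3,60), (x3,61), (x3,62)}
  {x1, x2, x3} × {60, 61, 62} = {(x1,60), (x1,61), (x1,62), (x2,60), (x2,61), (x2,62), (x3,60), (x3,61), (x3,62)}
These 21 distinct sets form the basis B.
Close under arbitrary unions to get τ_{X×Y}; counting gives |τ_{X×Y}| = 70.


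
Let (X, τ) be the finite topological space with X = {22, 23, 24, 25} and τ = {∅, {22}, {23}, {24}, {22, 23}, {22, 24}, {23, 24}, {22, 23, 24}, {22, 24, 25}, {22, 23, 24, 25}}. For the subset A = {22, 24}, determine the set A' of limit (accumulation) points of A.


A' = {25}

For each x ∈ X, list the open sets U ∈ τ with x ∈ U, then check whether U ∩ (A ∖ {x}) ≠ ∅ for every such U.
  x = 22: open {22} ∋ x has {22} ∩ (A ∖ {22}) = ∅, so x is NOT a limit point.
  x = 23: open {23} ∋ x has {23} ∩ (A ∖ {23}) = ∅, so x is NOT a limit point.
  x = 24: open {24} ∋ x has {24} ∩ (A ∖ {24}) = ∅, so x is NOT a limit point.
  x = 25: opens ∋ x are {22, 24, 25}, {22, 23, 24, 25}; each meets A ∖ {25}, so x IS a limit point.
Collecting: A' = {25}.


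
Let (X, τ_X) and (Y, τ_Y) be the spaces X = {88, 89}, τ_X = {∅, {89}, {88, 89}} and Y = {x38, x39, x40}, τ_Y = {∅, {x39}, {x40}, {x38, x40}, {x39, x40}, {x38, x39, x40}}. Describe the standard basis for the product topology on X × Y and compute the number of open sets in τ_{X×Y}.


Basis B = {∅ × ∅, {89} × {x39}, {89} × {x40}, {88, 89} × {x39}, {88, 89} × {x40}, {89} × {x38, x40}, {89} × {x39, x40}, {89} × {x38, x39, x40}, {88, 89} × {x38, x40}, {88, 89} × {x39, x40}, {88, 89} × {x38, x39, x40}}; |τ_{X×Y}| = 18.

Enumerate products U × V with U ∈ τ_X, V ∈ τ_Y (deduplicated):
  ∅ × ∅ = {} (∅)
  {89} × {x39} = {(89,x39)}
  {89} × {x40} = {(89,x40)}
  {88, 89} × {x39} = {(88,x39), (89,x39)}
  {88, 89} × {x40} = {(88,x40), (89,x40)}
  {89} × {x38, x40} = {(89,x38), (89,x40)}
  {89} × {x39, x40} = {(89,x39), (89,x40)}
  {89} × {x38, x39, x40} = {(89,x38), (89,x39), (89,x40)}
  {88, 89} × {x38, x40} = {(88,x38), (88,x40), (89,x38), (89,x40)}
  {88, 89} × {x39, x40} = {(88,x39), (88,x40), (89,x39), (89,x40)}
  {88, 89} × {x38, x39, x40} = {(88,x38), (88,x39), (88,x40), (89,x38), (89,x39), (89,x40)}
These 11 distinct sets form the basis B.
Close under arbitrary unions to get τ_{X×Y}; counting gives |τ_{X×Y}| = 18.


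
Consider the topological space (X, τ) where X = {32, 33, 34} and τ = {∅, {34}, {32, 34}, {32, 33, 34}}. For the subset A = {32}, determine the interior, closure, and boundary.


int(A) = ∅, cl(A) = {32, 33}, ∂A = {32, 33}.

Closed sets in (X, τ) are complements of opens:
  closed(X, τ) = {∅, {33}, {32, 33}, {32, 33, 34}}.
int(A) = ⋃ {U ∈ τ : U ⊆ A}. Opens contained in A: ∅.
Taking the union of these: int(A) = ∅.
cl(A) = ⋂ {C closed : A ⊆ C}. Closed sets containing A: {32, 33}, {32, 33, 34}.
Intersecting these: cl(A) = {32, 33}.
∂A = cl(A) ∖ int(A) = {32, 33} ∖ ∅ = {32, 33}.


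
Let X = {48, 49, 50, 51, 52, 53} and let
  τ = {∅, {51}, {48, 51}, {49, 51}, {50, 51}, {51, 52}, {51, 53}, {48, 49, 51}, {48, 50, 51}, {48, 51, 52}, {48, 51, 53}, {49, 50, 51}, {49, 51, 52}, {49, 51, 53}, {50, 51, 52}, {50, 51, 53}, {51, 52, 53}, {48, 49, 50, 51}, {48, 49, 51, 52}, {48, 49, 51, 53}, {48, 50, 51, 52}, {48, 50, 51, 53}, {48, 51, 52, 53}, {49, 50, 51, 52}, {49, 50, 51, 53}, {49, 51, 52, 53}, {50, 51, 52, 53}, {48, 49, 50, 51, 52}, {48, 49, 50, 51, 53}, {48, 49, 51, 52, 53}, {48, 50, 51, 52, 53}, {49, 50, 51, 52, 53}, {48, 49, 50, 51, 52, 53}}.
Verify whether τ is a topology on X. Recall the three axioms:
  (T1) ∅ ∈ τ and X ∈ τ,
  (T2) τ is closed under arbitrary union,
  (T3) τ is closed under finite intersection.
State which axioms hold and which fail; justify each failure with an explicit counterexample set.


τ IS a topology on X.

Axiom (T1): ∅ ∈ τ? Yes; X ∈ τ? Yes.
Axiom (T2/T3): check pairwise unions and intersections of members of τ.
All pairwise intersections and unions checked — each lies in τ. Therefore τ satisfies (T1), (T2), (T3): it IS a topology on X.


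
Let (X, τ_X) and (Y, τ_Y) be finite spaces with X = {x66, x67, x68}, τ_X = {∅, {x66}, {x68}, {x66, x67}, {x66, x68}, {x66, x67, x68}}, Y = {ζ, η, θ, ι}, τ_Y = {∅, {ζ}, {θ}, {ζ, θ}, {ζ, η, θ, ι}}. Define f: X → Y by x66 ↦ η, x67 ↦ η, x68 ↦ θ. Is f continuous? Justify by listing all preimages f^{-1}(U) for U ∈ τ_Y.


f IS continuous.

Compute f^{-1}(U) for each U ∈ τ_Y:
  U = ∅: f^{-1}(U) = ∅ ∈ τ_X ✓.
  U = {ζ}: f^{-1}(U) = ∅ ∈ τ_X ✓.
  U = {θ}: f^{-1}(U) = {x68} ∈ τ_X ✓.
  U = {ζ, θ}: f^{-1}(U) = {x68} ∈ τ_X ✓.
  U = {ζ, η, θ, ι}: f^{-1}(U) = {x66, x67, x68} ∈ τ_X ✓.
Every preimage lies in τ_X, so f IS continuous.


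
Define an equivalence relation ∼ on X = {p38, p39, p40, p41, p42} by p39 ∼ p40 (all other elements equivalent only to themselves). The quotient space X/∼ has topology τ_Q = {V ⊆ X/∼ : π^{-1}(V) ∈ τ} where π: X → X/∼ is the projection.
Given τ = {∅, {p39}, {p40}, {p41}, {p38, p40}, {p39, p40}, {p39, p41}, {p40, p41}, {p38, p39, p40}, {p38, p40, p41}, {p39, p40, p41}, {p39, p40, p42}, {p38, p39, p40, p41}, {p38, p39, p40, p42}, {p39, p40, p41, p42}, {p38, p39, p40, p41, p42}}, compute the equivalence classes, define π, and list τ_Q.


X/∼ = {[p38], [p39=p40], [p41], [p42]}; |τ_Q| = 10.

Equivalence classes: [p38], [p39=p40], [p41], [p42].
Quotient map π: X → X/∼ sends p38 ↦ [p38], p39 ↦ [p39=p40], p40 ↦ [p39=p40], p41 ↦ [p41], p42 ↦ [p42].
For each subset V ⊆ X/∼, compute π^{-1}(V) ⊆ X and check whether π^{-1}(V) ∈ τ. V is open in τ_Q iff π^{-1}(V) ∈ τ.
  V = {}: π^{-1}(V) = ∅ ∈ τ ✓.
  V = {[p38]}: π^{-1}(V) = {p38} ∉ τ ✗.
  V = {[p39=p40]}: π^{-1}(V) = {p39, p40} ∈ τ ✓.
  V = {[p38], [p39=p40]}: π^{-1}(V) = {p38, p39, p40} ∈ τ ✓.
  V = {[p41]}: π^{-1}(V) = {p41} ∈ τ ✓.
  V = {[p38], [p41]}: π^{-1}(V) = {p38, p41} ∉ τ ✗.
  V = {[p39=p40], [p41]}: π^{-1}(V) = {p39, p40, p41} ∈ τ ✓.
  V = {[p38], [p39=p40], [p41]}: π^{-1}(V) = {p38, p39, p40, p41} ∈ τ ✓.
  V = {[p42]}: π^{-1}(V) = {p42} ∉ τ ✗.
  V = {[p38], [p42]}: π^{-1}(V) = {p38, p42} ∉ τ ✗.
  V = {[p39=p40], [p42]}: π^{-1}(V) = {p39, p40, p42} ∈ τ ✓.
  V = {[p38], [p39=p40], [p42]}: π^{-1}(V) = {p38, p39, p40, p42} ∈ τ ✓.
  V = {[p41], [p42]}: π^{-1}(V) = {p41, p42} ∉ τ ✗.
  V = {[p38], [p41], [p42]}: π^{-1}(V) = {p38, p41, p42} ∉ τ ✗.
  V = {[p39=p40], [p41], [p42]}: π^{-1}(V) = {p39, p40, p41, p42} ∈ τ ✓.
  V = {[p38], [p39=p40], [p41], [p42]}: π^{-1}(V) = {p38, p39, p40, p41, p42} ∈ τ ✓.
Open sets in the quotient: τ_Q = {{}, {[p39=p40]}, {[p38], [p39=p40]}, {[p41]}, {[p39=p40], [p41]}, {[p38], [p39=p40], [p41]}, {[p39=p40], [p42]}, {[p38], [p39=p40], [p42]}, {[p39=p40], [p41], [p42]}, {[p38], [p39=p40], [p41], [p42]}} (10 elements).


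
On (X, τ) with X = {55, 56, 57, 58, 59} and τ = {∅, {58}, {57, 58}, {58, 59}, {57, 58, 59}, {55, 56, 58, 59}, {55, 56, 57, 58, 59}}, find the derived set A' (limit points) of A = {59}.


A' = {55, 56}

For each x ∈ X, list the open sets U ∈ τ with x ∈ U, then check whether U ∩ (A ∖ {x}) ≠ ∅ for every such U.
  x = 55: opens ∋ x are {55, 56, 58, 59}, {55, 56, 57, 58, 59}; each meets A ∖ {55}, so x IS a limit point.
  x = 56: opens ∋ x are {55, 56, 58, 59}, {55, 56, 57, 58, 59}; each meets A ∖ {56}, so x IS a limit point.
  x = 57: open {57, 58} ∋ x has {57, 58} ∩ (A ∖ {57}) = ∅, so x is NOT a limit point.
  x = 58: open {58} ∋ x has {58} ∩ (A ∖ {58}) = ∅, so x is NOT a limit point.
  x = 59: open {58, 59} ∋ x has {58, 59} ∩ (A ∖ {59}) = ∅, so x is NOT a limit point.
Collecting: A' = {55, 56}.


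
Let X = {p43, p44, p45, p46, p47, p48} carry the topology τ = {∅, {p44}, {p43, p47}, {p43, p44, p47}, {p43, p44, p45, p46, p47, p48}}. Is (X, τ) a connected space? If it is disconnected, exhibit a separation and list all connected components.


(X, τ) is connected.

Find clopen sets (U ∈ τ with X ∖ U ∈ τ):
  U = ∅, X ∖ U = {p43, p44, p45, p46, p47, p48} — both open, so U is clopen.
  U = {p43, p44, p45, p46, p47, p48}, X ∖ U = ∅ — both open, so U is clopen.
Only trivial clopens (∅ and X) exist, so (X, τ) is connected.
Compute connected components by grouping points that agree on all clopens:
  component: {p43, p44, p45, p46, p47, p48}


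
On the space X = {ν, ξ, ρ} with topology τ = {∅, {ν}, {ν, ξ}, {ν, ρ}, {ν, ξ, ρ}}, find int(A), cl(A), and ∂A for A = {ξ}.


int(A) = ∅, cl(A) = {ξ}, ∂A = {ξ}.

Closed sets in (X, τ) are complements of opens:
  closed(X, τ) = {∅, {ξ}, {ρ}, {ξ, ρ}, {ν, ξ, ρ}}.
int(A) = ⋃ {U ∈ τ : U ⊆ A}. Opens contained in A: ∅.
Taking the union of these: int(A) = ∅.
cl(A) = ⋂ {C closed : A ⊆ C}. Closed sets containing A: {ξ}, {ξ, ρ}, {ν, ξ, ρ}.
Intersecting these: cl(A) = {ξ}.
∂A = cl(A) ∖ int(A) = {ξ} ∖ ∅ = {ξ}.
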